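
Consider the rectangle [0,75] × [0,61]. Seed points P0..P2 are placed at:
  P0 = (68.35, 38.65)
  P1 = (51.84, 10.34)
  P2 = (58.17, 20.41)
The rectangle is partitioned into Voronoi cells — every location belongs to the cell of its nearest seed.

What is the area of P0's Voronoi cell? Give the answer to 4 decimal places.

Area of P0's cell: 1295.1584

1. box [0,75]×[0,61]: [(0, 0) (75, 0) (75, 61) (0, 61)]
2. ⊥bis P0·P1 via (60.095,24.495): [(0, 59.5416) (75, 15.8026) (75, 61) (0, 61)]  |A|=1749.5932
3. ⊥bis P0·P2 via (63.26,29.53): [(75, 22.9777) (75, 61) (6.8737, 61)]  |A|=1295.1584
4. canonical 3-gon: [(75, 22.9777) (75, 61) (6.8737, 61)]
5. shoelace: 1295.1584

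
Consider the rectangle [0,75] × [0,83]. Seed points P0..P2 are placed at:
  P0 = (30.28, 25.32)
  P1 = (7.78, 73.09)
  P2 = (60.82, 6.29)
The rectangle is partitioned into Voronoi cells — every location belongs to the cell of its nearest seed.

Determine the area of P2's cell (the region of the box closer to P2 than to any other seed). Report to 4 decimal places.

Area of P2's cell: 1239.2225

1. box [0,75]×[0,83]: [(0, 0) (75, 0) (75, 83) (0, 83)]
2. ⊥bis P2·P0 via (45.55,15.805): [(35.7016, 0) (75, 0) (75, 63.0674)]  |A|=1239.2225
3. ⊥bis P2·P1 via (34.3,39.69): [(35.7016, 0) (75, 0) (75, 63.0674)]  |A|=1239.2225
4. canonical 3-gon: [(35.7016, 0) (75, 0) (75, 63.0674)]
5. shoelace: 1239.2225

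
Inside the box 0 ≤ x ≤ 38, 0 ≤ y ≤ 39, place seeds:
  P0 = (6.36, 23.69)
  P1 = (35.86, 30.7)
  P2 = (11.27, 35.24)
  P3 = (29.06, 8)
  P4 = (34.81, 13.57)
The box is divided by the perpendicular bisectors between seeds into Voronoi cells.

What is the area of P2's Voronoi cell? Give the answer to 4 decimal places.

1. box [0,38]×[0,39]: [(0, 0) (38, 0) (38, 39) (0, 39)]
2. ⊥bis P2·P0 via (8.815,29.465): [(0, 33.2123) (38, 17.0582) (38, 39) (0, 39)]  |A|=526.8596
3. ⊥bis P2·P1 via (23.565,32.97): [(0, 33.2123) (21.8915, 23.9061) (24.6783, 39) (0, 39)]  |A|=249.597
4. ⊥bis P2·P3 via (20.165,21.62): [(0, 33.2123) (21.8915, 23.9061) (24.6783, 39) (0, 39)]  |A|=249.597
5. ⊥bis P2·P4 via (23.04,24.405): [(0, 33.2123) (21.8915, 23.9061) (24.6783, 39) (0, 39)]  |A|=249.597
6. canonical 4-gon: [(0, 33.2123) (21.8915, 23.9061) (24.6783, 39) (0, 39)]
7. shoelace: 249.597

Area of P2's cell: 249.5970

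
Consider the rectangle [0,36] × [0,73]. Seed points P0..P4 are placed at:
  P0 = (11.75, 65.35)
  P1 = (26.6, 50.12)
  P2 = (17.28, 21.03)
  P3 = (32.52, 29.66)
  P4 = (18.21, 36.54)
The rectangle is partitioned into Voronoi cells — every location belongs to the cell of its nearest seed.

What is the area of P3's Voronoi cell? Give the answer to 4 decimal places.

Area of P3's cell: 267.6193

1. box [0,36]×[0,73]: [(0, 0) (36, 0) (36, 73) (0, 73)]
2. ⊥bis P3·P0 via (22.135,47.505): [(0, 34.6234) (0, 0) (36, 0) (36, 55.5738)]  |A|=1623.5501
3. ⊥bis P3·P1 via (29.56,39.89): [(0, 31.337) (0, 0) (36, 0) (36, 41.7534)]  |A|=1315.6262
4. ⊥bis P3·P2 via (24.9,25.345): [(18.4791, 36.6838) (36, 5.7431) (36, 41.7534)]  |A|=315.4652
5. ⊥bis P3·P4 via (25.365,33.1): [(28.4792, 39.5773) (23.135, 28.4618) (36, 5.7431) (36, 41.7534)]  |A|=267.6193
6. canonical 4-gon: [(28.4792, 39.5773) (23.135, 28.4618) (36, 5.7431) (36, 41.7534)]
7. shoelace: 267.6193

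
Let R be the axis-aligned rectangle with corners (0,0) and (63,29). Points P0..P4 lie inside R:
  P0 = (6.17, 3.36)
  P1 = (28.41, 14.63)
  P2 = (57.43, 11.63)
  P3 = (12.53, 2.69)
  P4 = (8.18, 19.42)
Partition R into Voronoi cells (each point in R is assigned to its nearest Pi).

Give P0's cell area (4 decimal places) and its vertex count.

Area of P0's cell: 112.3449 (4 vertices)

1. box [0,63]×[0,29]: [(0, 0) (63, 0) (63, 29) (0, 29)]
2. ⊥bis P0·P1 via (17.29,8.995): [(0, 0) (21.8482, 0) (7.1526, 29) (0, 29)]  |A|=420.5108
3. ⊥bis P0·P2 via (31.8,7.495): [(0, 0) (21.8482, 0) (7.1526, 29) (0, 29)]  |A|=420.5108
4. ⊥bis P0·P3 via (9.35,3.025): [(0, 0) (9.0313, 0) (11.2372, 20.9395) (7.1526, 29) (0, 29)]  |A|=286.322
5. ⊥bis P0·P4 via (7.175,11.39): [(0, 12.288) (0, 0) (9.0313, 0) (10.1914, 11.0125)]  |A|=112.3449
6. canonical 4-gon: [(0, 12.288) (0, 0) (9.0313, 0) (10.1914, 11.0125)]
7. shoelace: 112.3449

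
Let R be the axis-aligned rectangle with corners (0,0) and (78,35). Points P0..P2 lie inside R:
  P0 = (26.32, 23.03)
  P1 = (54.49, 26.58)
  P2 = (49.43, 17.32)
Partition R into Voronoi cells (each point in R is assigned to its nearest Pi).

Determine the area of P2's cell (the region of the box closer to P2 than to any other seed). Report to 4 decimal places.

1. box [0,78]×[0,35]: [(0, 0) (78, 0) (78, 35) (0, 35)]
2. ⊥bis P2·P0 via (37.875,20.175): [(32.8902, 0) (78, 0) (78, 35) (41.5379, 35)]  |A|=1427.5078
3. ⊥bis P2·P1 via (51.96,21.95): [(39.9368, 28.5199) (32.8902, 0) (78, 0) (78, 7.7208)]  |A|=790.2025
4. canonical 4-gon: [(39.9368, 28.5199) (32.8902, 0) (78, 0) (78, 7.7208)]
5. shoelace: 790.2025

Area of P2's cell: 790.2025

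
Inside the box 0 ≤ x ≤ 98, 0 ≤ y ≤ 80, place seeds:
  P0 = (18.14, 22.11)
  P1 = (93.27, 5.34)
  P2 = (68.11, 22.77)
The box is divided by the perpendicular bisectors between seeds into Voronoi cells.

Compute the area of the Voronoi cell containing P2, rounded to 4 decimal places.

1. box [0,98]×[0,80]: [(0, 0) (98, 0) (98, 80) (0, 80)]
2. ⊥bis P2·P0 via (43.125,22.44): [(43.4214, 0) (98, 0) (98, 80) (42.3648, 80)]  |A|=4408.5545
3. ⊥bis P2·P1 via (80.69,14.055): [(43.4214, 0) (70.9532, 0) (98, 39.0418) (98, 80) (42.3648, 80)]  |A|=3880.5763
4. canonical 5-gon: [(43.4214, 0) (70.9532, 0) (98, 39.0418) (98, 80) (42.3648, 80)]
5. shoelace: 3880.5763

Area of P2's cell: 3880.5763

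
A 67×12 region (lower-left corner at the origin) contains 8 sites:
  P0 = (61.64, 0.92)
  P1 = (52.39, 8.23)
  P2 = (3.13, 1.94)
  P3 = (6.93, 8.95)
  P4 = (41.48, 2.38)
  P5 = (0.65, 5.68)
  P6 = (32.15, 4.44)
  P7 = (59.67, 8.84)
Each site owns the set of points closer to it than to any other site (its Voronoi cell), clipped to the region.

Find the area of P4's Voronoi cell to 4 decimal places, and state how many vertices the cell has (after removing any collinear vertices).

1. box [0,67]×[0,12]: [(0, 0) (67, 0) (67, 12) (0, 12)]
2. ⊥bis P4·P0 via (51.56,1.65): [(0, 0) (51.4405, 0) (52.3096, 12) (0, 12)]  |A|=622.5004
3. ⊥bis P4·P1 via (46.935,5.305): [(0, 0) (49.7796, 0) (43.3451, 12) (0, 12)]  |A|=558.748
4. ⊥bis P4·P2 via (22.305,2.16): [(22.3298, 0) (49.7796, 0) (43.3451, 12) (22.1921, 12)]  |A|=291.6167
5. ⊥bis P4·P3 via (24.205,5.665): [(23.1277, 0) (49.7796, 0) (43.3451, 12) (25.4097, 12)]  |A|=267.5236
6. ⊥bis P4·P5 via (21.065,4.03): [(23.1277, 0) (49.7796, 0) (43.3451, 12) (25.4097, 12)]  |A|=267.5236
7. ⊥bis P4·P6 via (36.815,3.41): [(36.0621, 0) (49.7796, 0) (43.3451, 12) (38.7116, 12)]  |A|=110.1058
8. ⊥bis P4·P7 via (50.575,5.61): [(36.0621, 0) (49.7796, 0) (43.3451, 12) (38.7116, 12)]  |A|=110.1058
9. canonical 4-gon: [(36.0621, 0) (49.7796, 0) (43.3451, 12) (38.7116, 12)]
10. shoelace: 110.1058

Area of P4's cell: 110.1058 (4 vertices)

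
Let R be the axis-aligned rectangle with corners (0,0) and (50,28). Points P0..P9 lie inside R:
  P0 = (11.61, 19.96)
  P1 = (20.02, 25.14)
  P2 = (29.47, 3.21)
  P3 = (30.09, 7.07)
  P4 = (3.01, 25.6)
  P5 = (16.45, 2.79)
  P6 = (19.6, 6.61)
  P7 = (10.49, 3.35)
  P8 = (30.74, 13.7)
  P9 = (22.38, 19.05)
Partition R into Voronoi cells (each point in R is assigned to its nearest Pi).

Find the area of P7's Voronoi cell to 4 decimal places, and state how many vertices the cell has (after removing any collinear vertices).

Area of P7's cell: 161.0880 (6 vertices)

1. box [0,50]×[0,28]: [(0, 0) (50, 0) (50, 28) (0, 28)]
2. ⊥bis P7·P0 via (11.05,11.655): [(0, 12.4001) (0, 0) (50, 0) (50, 9.0286)]  |A|=535.7181
3. ⊥bis P7·P1 via (15.255,14.245): [(23.0229, 10.8477) (0, 12.4001) (0, 0) (47.8257, 0)]  |A|=402.1416
4. ⊥bis P7·P2 via (19.98,3.28): [(20.0373, 11.049) (0, 12.4001) (0, 0) (19.9558, 0)]  |A|=234.478
5. ⊥bis P7·P3 via (20.29,5.21): [(20.0053, 6.71) (19.1707, 11.1074) (0, 12.4001) (0, 0) (19.9558, 0)]  |A|=232.597
6. ⊥bis P7·P4 via (6.75,14.475): [(20.0053, 6.71) (19.1707, 11.1074) (0.4814, 12.3676) (0, 12.2058) (0, 0) (19.9558, 0)]  |A|=232.5502
7. ⊥bis P7·P5 via (13.47,3.07): [(14.2563, 11.4388) (0.4814, 12.3676) (0, 12.2058) (0, 0) (13.1815, 0)]  |A|=163.7337
8. ⊥bis P7·P6 via (15.045,4.98): [(13.9397, 8.0688) (12.6961, 11.544) (0.4814, 12.3676) (0, 12.2058) (0, 0) (13.1815, 0)]  |A|=161.088
9. ⊥bis P7·P8 via (20.615,8.525): [(13.9397, 8.0688) (12.6961, 11.544) (0.4814, 12.3676) (0, 12.2058) (0, 0) (13.1815, 0)]  |A|=161.088
10. ⊥bis P7·P9 via (16.435,11.2): [(13.9397, 8.0688) (12.6961, 11.544) (0.4814, 12.3676) (0, 12.2058) (0, 0) (13.1815, 0)]  |A|=161.088
11. canonical 6-gon: [(13.9397, 8.0688) (12.6961, 11.544) (0.4814, 12.3676) (0, 12.2058) (0, 0) (13.1815, 0)]
12. shoelace: 161.088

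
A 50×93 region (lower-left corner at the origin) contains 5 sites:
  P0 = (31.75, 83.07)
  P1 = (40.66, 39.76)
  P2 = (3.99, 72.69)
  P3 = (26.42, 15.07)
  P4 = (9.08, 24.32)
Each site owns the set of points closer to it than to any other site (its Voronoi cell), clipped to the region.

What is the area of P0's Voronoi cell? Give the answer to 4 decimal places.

Area of P0's cell: 1001.4749

1. box [0,50]×[0,93]: [(0, 0) (50, 0) (50, 93) (0, 93)]
2. ⊥bis P0·P1 via (36.205,61.415): [(0, 53.9667) (50, 64.253) (50, 93) (0, 93)]  |A|=1694.5081
3. ⊥bis P0·P2 via (17.87,77.88): [(24.8965, 59.0885) (50, 64.253) (50, 93) (12.2163, 93)]  |A|=1001.4749
4. ⊥bis P0·P3 via (29.085,49.07): [(24.8965, 59.0885) (50, 64.253) (50, 93) (12.2163, 93)]  |A|=1001.4749
5. ⊥bis P0·P4 via (20.415,53.695): [(24.8965, 59.0885) (50, 64.253) (50, 93) (12.2163, 93)]  |A|=1001.4749
6. canonical 4-gon: [(24.8965, 59.0885) (50, 64.253) (50, 93) (12.2163, 93)]
7. shoelace: 1001.4749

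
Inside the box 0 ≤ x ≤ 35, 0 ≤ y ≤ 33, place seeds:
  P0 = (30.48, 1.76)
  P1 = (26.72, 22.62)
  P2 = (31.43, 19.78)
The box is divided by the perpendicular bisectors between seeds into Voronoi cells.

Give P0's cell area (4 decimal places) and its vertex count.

1. box [0,35]×[0,33]: [(0, 0) (35, 0) (35, 33) (0, 33)]
2. ⊥bis P0·P1 via (28.6,12.19): [(0, 7.0349) (0, 0) (35, 0) (35, 13.3436)]  |A|=356.6232
3. ⊥bis P0·P2 via (30.955,10.77): [(23.0377, 11.1874) (0, 7.0349) (0, 0) (35, 0) (35, 10.5568)]  |A|=339.9546
4. canonical 5-gon: [(23.0377, 11.1874) (0, 7.0349) (0, 0) (35, 0) (35, 10.5568)]
5. shoelace: 339.9546

Area of P0's cell: 339.9546 (5 vertices)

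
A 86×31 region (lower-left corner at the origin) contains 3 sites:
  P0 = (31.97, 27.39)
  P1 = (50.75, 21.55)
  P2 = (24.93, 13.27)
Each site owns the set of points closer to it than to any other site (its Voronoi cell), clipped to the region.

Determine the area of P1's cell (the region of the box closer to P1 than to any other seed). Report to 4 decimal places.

1. box [0,86]×[0,31]: [(0, 0) (86, 0) (86, 31) (0, 31)]
2. ⊥bis P1·P0 via (41.36,24.47): [(33.7506, 0) (86, 0) (86, 31) (43.3906, 31)]  |A|=1470.3112
3. ⊥bis P1·P2 via (37.84,17.41): [(38.5125, 15.313) (43.4231, 0) (86, 0) (86, 31) (43.3906, 31)]  |A|=1396.2537
4. canonical 5-gon: [(38.5125, 15.313) (43.4231, 0) (86, 0) (86, 31) (43.3906, 31)]
5. shoelace: 1396.2537

Area of P1's cell: 1396.2537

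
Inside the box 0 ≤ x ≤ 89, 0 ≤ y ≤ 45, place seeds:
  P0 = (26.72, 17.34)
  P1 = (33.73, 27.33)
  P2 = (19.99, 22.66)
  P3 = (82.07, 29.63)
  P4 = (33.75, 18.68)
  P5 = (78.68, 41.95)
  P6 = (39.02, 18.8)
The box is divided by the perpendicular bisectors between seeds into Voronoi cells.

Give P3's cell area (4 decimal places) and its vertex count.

Area of P3's cell: 905.1869 (4 vertices)

1. box [0,89]×[0,45]: [(0, 0) (89, 0) (89, 45) (0, 45)]
2. ⊥bis P3·P0 via (54.395,23.485): [(59.6096, 0) (89, 0) (89, 45) (49.6178, 45)]  |A|=1547.383
3. ⊥bis P3·P1 via (57.9,28.48): [(59.1584, 2.0324) (59.6096, 0) (89, 0) (89, 45) (57.114, 45)]  |A|=1386.336
4. ⊥bis P3·P2 via (51.03,26.145): [(59.1584, 2.0324) (59.6096, 0) (89, 0) (89, 45) (57.114, 45)]  |A|=1386.336
5. ⊥bis P3·P4 via (57.91,24.155): [(58.1578, 23.0615) (63.3839, 0) (89, 0) (89, 45) (57.114, 45)]  |A|=1339.0883
6. ⊥bis P3·P5 via (80.375,35.79): [(57.8471, 29.5912) (58.1578, 23.0615) (63.3839, 0) (89, 0) (89, 38.1633)]  |A|=986.9335
7. ⊥bis P3·P6 via (60.545,24.215): [(59.1054, 29.9374) (66.6367, 0) (89, 0) (89, 38.1633)]  |A|=905.1869
8. canonical 4-gon: [(59.1054, 29.9374) (66.6367, 0) (89, 0) (89, 38.1633)]
9. shoelace: 905.1869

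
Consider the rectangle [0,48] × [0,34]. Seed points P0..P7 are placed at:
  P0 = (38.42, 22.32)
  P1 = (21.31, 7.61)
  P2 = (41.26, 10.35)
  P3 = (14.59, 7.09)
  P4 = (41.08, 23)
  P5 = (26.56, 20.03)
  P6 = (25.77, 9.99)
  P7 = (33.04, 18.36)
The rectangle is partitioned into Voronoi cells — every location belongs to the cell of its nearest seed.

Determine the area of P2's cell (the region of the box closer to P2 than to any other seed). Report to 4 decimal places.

1. box [0,48]×[0,34]: [(0, 0) (48, 0) (48, 34) (0, 34)]
2. ⊥bis P2·P0 via (39.84,16.335): [(0, 6.8826) (0, 0) (48, 0) (48, 18.271)]  |A|=603.6866
3. ⊥bis P2·P1 via (31.285,8.98): [(30.5767, 14.1372) (32.5183, 0) (48, 0) (48, 18.271)]  |A|=268.6045
4. ⊥bis P2·P3 via (27.925,8.72): [(30.5767, 14.1372) (32.5183, 0) (48, 0) (48, 18.271)]  |A|=268.6045
5. ⊥bis P2·P4 via (41.17,16.675): [(41.2796, 16.6766) (30.5767, 14.1372) (32.5183, 0) (48, 0) (48, 16.7722)]  |A|=263.5681
6. ⊥bis P2·P5 via (33.91,15.19): [(41.2796, 16.6766) (33.7056, 14.8795) (31.0323, 10.8199) (32.5183, 0) (48, 0) (48, 16.7722)]  |A|=258.2093
7. ⊥bis P2·P6 via (33.515,10.17): [(41.2796, 16.6766) (33.7056, 14.8795) (33.4158, 14.4395) (33.7514, 0) (48, 0) (48, 16.7722)]  |A|=233.7234
8. ⊥bis P2·P7 via (37.15,14.355): [(41.2796, 16.6766) (38.8507, 16.1003) (33.5047, 10.6141) (33.7514, 0) (48, 0) (48, 16.7722)]  |A|=222.299
9. canonical 6-gon: [(41.2796, 16.6766) (38.8507, 16.1003) (33.5047, 10.6141) (33.7514, 0) (48, 0) (48, 16.7722)]
10. shoelace: 222.299

Area of P2's cell: 222.2990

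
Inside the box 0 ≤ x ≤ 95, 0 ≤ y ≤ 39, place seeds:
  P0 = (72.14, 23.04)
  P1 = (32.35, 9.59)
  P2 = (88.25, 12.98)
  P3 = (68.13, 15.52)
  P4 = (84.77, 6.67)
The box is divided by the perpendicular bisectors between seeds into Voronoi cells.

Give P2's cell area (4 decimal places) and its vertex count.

1. box [0,95]×[0,39]: [(0, 0) (95, 0) (95, 39) (0, 39)]
2. ⊥bis P2·P0 via (80.195,18.01): [(68.9485, 0) (95, 0) (95, 39) (93.3023, 39)]  |A|=541.1078
3. ⊥bis P2·P1 via (60.3,11.285): [(68.9485, 0) (95, 0) (95, 39) (93.3023, 39)]  |A|=541.1078
4. ⊥bis P2·P3 via (78.19,14.25): [(78.2769, 14.9384) (76.391, 0) (95, 0) (95, 39) (93.3023, 39)]  |A|=485.5183
5. ⊥bis P2·P4 via (86.51,9.825): [(78.2769, 14.9384) (78.2093, 14.4029) (95, 5.1427) (95, 39) (93.3023, 39)]  |A|=308.3321
6. canonical 5-gon: [(78.2769, 14.9384) (78.2093, 14.4029) (95, 5.1427) (95, 39) (93.3023, 39)]
7. shoelace: 308.3321

Area of P2's cell: 308.3321 (5 vertices)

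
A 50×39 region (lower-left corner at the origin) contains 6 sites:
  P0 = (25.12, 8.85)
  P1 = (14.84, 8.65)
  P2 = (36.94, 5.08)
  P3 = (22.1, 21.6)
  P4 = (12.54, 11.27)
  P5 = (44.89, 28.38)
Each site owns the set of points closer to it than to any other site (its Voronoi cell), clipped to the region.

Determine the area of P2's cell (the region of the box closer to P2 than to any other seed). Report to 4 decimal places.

1. box [0,50]×[0,39]: [(0, 0) (50, 0) (50, 39) (0, 39)]
2. ⊥bis P2·P0 via (31.03,6.965): [(28.8085, 0) (50, 0) (50, 39) (41.2476, 39)]  |A|=583.9061
3. ⊥bis P2·P1 via (25.89,6.865): [(28.8085, 0) (50, 0) (50, 39) (41.2476, 39)]  |A|=583.9061
4. ⊥bis P2·P3 via (29.52,13.34): [(34.4862, 17.8012) (28.8085, 0) (50, 0) (50, 31.7373)]  |A|=434.7995
5. ⊥bis P2·P4 via (24.74,8.175): [(34.4862, 17.8012) (28.8085, 0) (50, 0) (50, 31.7373)]  |A|=434.7995
6. ⊥bis P2·P5 via (40.915,16.73): [(35.3917, 18.6146) (34.4862, 17.8012) (28.8085, 0) (50, 0) (50, 13.6302)]  |A|=302.5424
7. canonical 5-gon: [(35.3917, 18.6146) (34.4862, 17.8012) (28.8085, 0) (50, 0) (50, 13.6302)]
8. shoelace: 302.5424

Area of P2's cell: 302.5424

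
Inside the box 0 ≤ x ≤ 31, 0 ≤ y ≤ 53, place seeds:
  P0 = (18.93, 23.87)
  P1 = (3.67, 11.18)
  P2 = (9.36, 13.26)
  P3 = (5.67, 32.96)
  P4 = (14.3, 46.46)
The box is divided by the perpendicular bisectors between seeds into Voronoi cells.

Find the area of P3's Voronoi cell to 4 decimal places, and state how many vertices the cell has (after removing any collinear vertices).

Area of P3's cell: 251.6581 (5 vertices)

1. box [0,31]×[0,53]: [(0, 0) (31, 0) (31, 53) (0, 53)]
2. ⊥bis P3·P0 via (12.3,28.415): [(0, 10.4724) (29.1535, 53) (0, 53)]  |A|=619.9142
3. ⊥bis P3·P1 via (4.67,22.07): [(0, 22.4988) (7.7561, 21.7866) (29.1535, 53) (0, 53)]  |A|=573.2752
4. ⊥bis P3·P2 via (7.515,23.11): [(0, 22.4988) (2.8533, 22.2368) (8.8325, 23.3568) (29.1535, 53) (0, 53)]  |A|=569.1838
5. ⊥bis P3·P4 via (9.985,39.71): [(0, 46.093) (0, 22.4988) (2.8533, 22.2368) (8.8325, 23.3568) (16.9783, 35.2395)]  |A|=251.6581
6. canonical 5-gon: [(0, 46.093) (0, 22.4988) (2.8533, 22.2368) (8.8325, 23.3568) (16.9783, 35.2395)]
7. shoelace: 251.6581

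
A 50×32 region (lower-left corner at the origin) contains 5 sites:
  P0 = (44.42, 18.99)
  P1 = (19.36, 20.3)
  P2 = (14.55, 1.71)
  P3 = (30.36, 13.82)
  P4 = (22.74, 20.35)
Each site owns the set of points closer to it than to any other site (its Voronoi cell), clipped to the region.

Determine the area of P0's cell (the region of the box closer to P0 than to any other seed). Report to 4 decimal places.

Area of P0's cell: 390.2996

1. box [0,50]×[0,32]: [(0, 0) (50, 0) (50, 32) (0, 32)]
2. ⊥bis P0·P1 via (31.89,19.645): [(30.8631, 0) (50, 0) (50, 32) (32.5359, 32)]  |A|=585.6173
3. ⊥bis P0·P2 via (29.485,10.35): [(31.2451, 7.3076) (35.4725, 0) (50, 0) (50, 32) (32.5359, 32)]  |A|=568.7753
4. ⊥bis P0·P3 via (37.39,16.405): [(32.4263, 29.904) (43.4223, 0) (50, 0) (50, 32) (32.5359, 32)]  |A|=397.8319
5. ⊥bis P0·P4 via (33.58,19.67): [(33.9603, 25.7322) (43.4223, 0) (50, 0) (50, 32) (34.3535, 32)]  |A|=390.2996
6. canonical 5-gon: [(33.9603, 25.7322) (43.4223, 0) (50, 0) (50, 32) (34.3535, 32)]
7. shoelace: 390.2996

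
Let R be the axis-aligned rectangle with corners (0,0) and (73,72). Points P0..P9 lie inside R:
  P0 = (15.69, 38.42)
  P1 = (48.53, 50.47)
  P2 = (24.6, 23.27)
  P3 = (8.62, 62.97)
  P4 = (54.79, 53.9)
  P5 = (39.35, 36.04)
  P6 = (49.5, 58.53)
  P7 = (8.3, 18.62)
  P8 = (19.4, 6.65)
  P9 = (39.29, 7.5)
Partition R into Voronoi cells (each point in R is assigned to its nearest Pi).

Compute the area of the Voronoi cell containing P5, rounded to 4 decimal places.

Area of P5's cell: 698.6731

1. box [0,73]×[0,72]: [(0, 0) (73, 0) (73, 72) (0, 72)]
2. ⊥bis P5·P0 via (27.52,37.23): [(23.775, 0) (73, 0) (73, 72) (31.0176, 72)]  |A|=3283.4684
3. ⊥bis P5·P1 via (43.94,43.255): [(29.0772, 52.7103) (23.775, 0) (73, 0) (73, 24.7678)]  |A|=1841.2689
4. ⊥bis P5·P2 via (31.975,29.655): [(29.0772, 52.7103) (27.3011, 35.0536) (57.6492, 0) (73, 0) (73, 24.7678)]  |A|=1247.5618
5. ⊥bis P5·P3 via (23.985,49.505): [(29.0772, 52.7103) (27.3011, 35.0536) (57.6492, 0) (73, 0) (73, 24.7678)]  |A|=1247.5618
6. ⊥bis P5·P4 via (47.07,44.97): [(63.3021, 30.9373) (29.0772, 52.7103) (27.3011, 35.0536) (57.6492, 0) (73, 0) (73, 22.5535)]  |A|=1236.8248
7. ⊥bis P5·P6 via (44.425,47.285): [(63.3021, 30.9373) (29.0772, 52.7103) (27.3011, 35.0536) (57.6492, 0) (73, 0) (73, 22.5535)]  |A|=1236.8248
8. ⊥bis P5·P7 via (23.825,27.33): [(63.3021, 30.9373) (29.0772, 52.7103) (27.3011, 35.0536) (57.6492, 0) (73, 0) (73, 22.5535)]  |A|=1236.8248
9. ⊥bis P5·P8 via (29.375,21.345): [(63.3021, 30.9373) (29.0772, 52.7103) (27.3011, 35.0536) (53.1297, 5.2203) (60.8201, 0) (73, 0) (73, 22.5535)]  |A|=1228.5483
10. ⊥bis P5·P9 via (39.32,21.77): [(63.3021, 30.9373) (29.0772, 52.7103) (27.3011, 35.0536) (38.8006, 21.7711) (73, 21.6992) (73, 22.5535)]  |A|=698.6731
11. canonical 6-gon: [(63.3021, 30.9373) (29.0772, 52.7103) (27.3011, 35.0536) (38.8006, 21.7711) (73, 21.6992) (73, 22.5535)]
12. shoelace: 698.6731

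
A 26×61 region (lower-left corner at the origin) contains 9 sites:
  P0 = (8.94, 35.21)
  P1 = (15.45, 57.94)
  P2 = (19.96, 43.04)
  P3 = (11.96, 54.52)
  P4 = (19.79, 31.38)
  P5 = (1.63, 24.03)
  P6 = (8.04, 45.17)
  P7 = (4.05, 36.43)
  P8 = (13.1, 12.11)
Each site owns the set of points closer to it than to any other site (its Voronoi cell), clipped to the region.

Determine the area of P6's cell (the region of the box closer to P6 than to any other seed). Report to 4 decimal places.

1. box [0,26]×[0,61]: [(0, 0) (26, 0) (26, 61) (0, 61)]
2. ⊥bis P6·P0 via (8.49,40.19): [(0, 39.4228) (26, 41.7722) (26, 61) (0, 61)]  |A|=530.4642
3. ⊥bis P6·P1 via (11.745,51.555): [(0, 58.3702) (0, 39.4228) (26, 41.7722) (26, 43.2833)]  |A|=265.9601
4. ⊥bis P6·P2 via (14,44.105): [(14.9943, 49.6695) (0, 58.3702) (0, 39.4228) (13.3794, 40.6318)]  |A|=201.535
5. ⊥bis P6·P3 via (10,49.845): [(14.6754, 47.8848) (0, 54.0375) (0, 39.4228) (13.3794, 40.6318)]  |A|=154.9752
6. ⊥bis P6·P4 via (13.915,38.275): [(14.6754, 47.8848) (0, 54.0375) (0, 39.4228) (13.3794, 40.6318)]  |A|=154.9752
7. ⊥bis P6·P5 via (4.835,34.6): [(14.6754, 47.8848) (0, 54.0375) (0, 39.4228) (13.3794, 40.6318)]  |A|=154.9752
8. ⊥bis P6·P7 via (6.045,40.8): [(14.6754, 47.8848) (0, 54.0375) (0, 43.5597) (7.5644, 40.1064) (13.3794, 40.6318)]  |A|=139.3289
9. ⊥bis P6·P8 via (10.57,28.64): [(14.6754, 47.8848) (0, 54.0375) (0, 43.5597) (7.5644, 40.1064) (13.3794, 40.6318)]  |A|=139.3289
10. canonical 5-gon: [(14.6754, 47.8848) (0, 54.0375) (0, 43.5597) (7.5644, 40.1064) (13.3794, 40.6318)]
11. shoelace: 139.3289

Area of P6's cell: 139.3289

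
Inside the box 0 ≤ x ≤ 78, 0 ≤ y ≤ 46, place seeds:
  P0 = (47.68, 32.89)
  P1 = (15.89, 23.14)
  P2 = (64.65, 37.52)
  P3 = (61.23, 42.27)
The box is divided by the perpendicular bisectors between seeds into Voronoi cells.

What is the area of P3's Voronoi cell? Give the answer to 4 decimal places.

1. box [0,78]×[0,46]: [(0, 0) (78, 0) (78, 46) (0, 46)]
2. ⊥bis P3·P0 via (54.455,37.58): [(78, 3.5678) (78, 46) (48.6262, 46)]  |A|=623.197
3. ⊥bis P3·P1 via (38.56,32.705): [(78, 3.5678) (78, 46) (48.6262, 46)]  |A|=623.197
4. ⊥bis P3·P2 via (62.94,39.895): [(56.2079, 35.0479) (71.4192, 46) (48.6262, 46)]  |A|=124.8155
5. canonical 3-gon: [(56.2079, 35.0479) (71.4192, 46) (48.6262, 46)]
6. shoelace: 124.8155

Area of P3's cell: 124.8155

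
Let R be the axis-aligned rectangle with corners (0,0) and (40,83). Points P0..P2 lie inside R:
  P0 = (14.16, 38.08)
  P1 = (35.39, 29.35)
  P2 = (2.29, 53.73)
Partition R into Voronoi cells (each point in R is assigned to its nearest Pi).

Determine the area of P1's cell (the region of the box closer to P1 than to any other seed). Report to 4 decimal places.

1. box [0,40]×[0,83]: [(0, 0) (40, 0) (40, 83) (0, 83)]
2. ⊥bis P1·P0 via (24.775,33.715): [(10.911, 0) (40, 0) (40, 70.7398)]  |A|=1028.8741
3. ⊥bis P1·P2 via (18.84,41.54): [(39.561, 69.6723) (10.911, 0) (40, 0) (40, 70.2683)]  |A|=1028.7707
4. canonical 4-gon: [(39.561, 69.6723) (10.911, 0) (40, 0) (40, 70.2683)]
5. shoelace: 1028.7707

Area of P1's cell: 1028.7707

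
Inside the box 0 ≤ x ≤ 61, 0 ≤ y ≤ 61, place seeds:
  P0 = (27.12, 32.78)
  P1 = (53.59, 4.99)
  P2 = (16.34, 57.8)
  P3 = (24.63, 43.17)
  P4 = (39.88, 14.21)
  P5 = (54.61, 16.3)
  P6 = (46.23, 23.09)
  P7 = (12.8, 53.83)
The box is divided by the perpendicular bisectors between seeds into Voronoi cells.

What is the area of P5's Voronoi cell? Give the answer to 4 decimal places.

Area of P5's cell: 186.2356

1. box [0,61]×[0,61]: [(0, 0) (61, 0) (61, 61) (0, 61)]
2. ⊥bis P5·P0 via (40.865,24.54): [(26.1535, 0) (61, 0) (61, 58.1268)]  |A|=1012.7586
3. ⊥bis P5·P1 via (54.1,10.645): [(33.6412, 12.4901) (61, 10.0227) (61, 58.1268)]  |A|=658.0357
4. ⊥bis P5·P2 via (35.475,37.05): [(33.6412, 12.4901) (61, 10.0227) (61, 58.1268)]  |A|=658.0357
5. ⊥bis P5·P3 via (39.62,29.735): [(52.7854, 44.4242) (33.6412, 12.4901) (61, 10.0227) (61, 53.5896)]  |A|=639.3998
6. ⊥bis P5·P4 via (47.245,15.255): [(52.7854, 44.4242) (44.9587, 31.3686) (47.8187, 11.2115) (61, 10.0227) (61, 53.5896)]  |A|=498.3391
7. ⊥bis P5·P6 via (50.42,19.695): [(47.182, 15.6988) (47.8187, 11.2115) (61, 10.0227) (61, 32.7525)]  |A|=186.2356
8. ⊥bis P5·P7 via (33.705,35.065): [(47.182, 15.6988) (47.8187, 11.2115) (61, 10.0227) (61, 32.7525)]  |A|=186.2356
9. canonical 4-gon: [(47.182, 15.6988) (47.8187, 11.2115) (61, 10.0227) (61, 32.7525)]
10. shoelace: 186.2356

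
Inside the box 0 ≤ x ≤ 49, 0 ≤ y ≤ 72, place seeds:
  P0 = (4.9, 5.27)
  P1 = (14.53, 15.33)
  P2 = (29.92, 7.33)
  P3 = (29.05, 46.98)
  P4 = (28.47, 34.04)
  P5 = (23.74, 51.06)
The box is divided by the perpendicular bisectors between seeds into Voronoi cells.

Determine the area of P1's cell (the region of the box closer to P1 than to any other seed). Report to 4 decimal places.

1. box [0,49]×[0,72]: [(0, 0) (49, 0) (49, 72) (0, 72)]
2. ⊥bis P1·P0 via (9.715,10.3): [(0, 19.5997) (20.4749, 0) (49, 0) (49, 72) (0, 72)]  |A|=3327.3484
3. ⊥bis P1·P2 via (22.225,11.33): [(0, 19.5997) (17.7109, 2.6459) (49, 62.8384) (49, 72) (0, 72)]  |A|=2306.531
4. ⊥bis P1·P3 via (21.79,31.155): [(0, 41.1515) (0, 19.5997) (17.7109, 2.6459) (30.4623, 27.1764)]  |A|=653.5794
5. ⊥bis P1·P4 via (21.5,24.685): [(0, 40.7037) (0, 19.5997) (17.7109, 2.6459) (27.0267, 20.5673)]  |A|=522.8565
6. ⊥bis P1·P5 via (19.135,33.195): [(5.2871, 36.7645) (0, 38.1274) (0, 19.5997) (17.7109, 2.6459) (27.0267, 20.5673)]  |A|=516.0458
7. canonical 5-gon: [(5.2871, 36.7645) (0, 38.1274) (0, 19.5997) (17.7109, 2.6459) (27.0267, 20.5673)]
8. shoelace: 516.0458

Area of P1's cell: 516.0458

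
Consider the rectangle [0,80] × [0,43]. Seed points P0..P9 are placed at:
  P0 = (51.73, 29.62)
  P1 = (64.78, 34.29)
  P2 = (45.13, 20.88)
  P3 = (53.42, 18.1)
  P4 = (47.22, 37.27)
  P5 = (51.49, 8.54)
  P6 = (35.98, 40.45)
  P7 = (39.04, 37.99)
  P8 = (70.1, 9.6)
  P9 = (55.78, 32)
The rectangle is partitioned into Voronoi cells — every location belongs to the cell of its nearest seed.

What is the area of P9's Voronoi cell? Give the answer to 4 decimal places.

Area of P9's cell: 109.6849

1. box [0,80]×[0,43]: [(0, 0) (80, 0) (80, 43) (0, 43)]
2. ⊥bis P9·P0 via (53.755,30.81): [(71.8606, 0) (80, 0) (80, 43) (46.5915, 43)]  |A|=893.2793
3. ⊥bis P9·P1 via (60.28,33.145): [(66.3104, 9.4447) (57.7725, 43) (46.5915, 43)]  |A|=187.5901
4. ⊥bis P9·P2 via (50.455,26.44): [(63.8774, 13.5849) (65.7015, 11.8379) (57.7725, 43) (46.5915, 43)]  |A|=185.9393
5. ⊥bis P9·P3 via (54.6,25.05): [(57.4214, 24.571) (62.6892, 23.6766) (57.7725, 43) (46.5915, 43)]  |A|=151.7242
6. ⊥bis P9·P4 via (51.5,34.635): [(51.5037, 34.641) (57.4214, 24.571) (62.6892, 23.6766) (57.7725, 43) (56.6499, 43)]  |A|=109.6849
7. ⊥bis P9·P5 via (53.635,20.27): [(51.5037, 34.641) (57.4214, 24.571) (62.6892, 23.6766) (57.7725, 43) (56.6499, 43)]  |A|=109.6849
8. ⊥bis P9·P6 via (45.88,36.225): [(51.5037, 34.641) (57.4214, 24.571) (62.6892, 23.6766) (57.7725, 43) (56.6499, 43)]  |A|=109.6849
9. ⊥bis P9·P7 via (47.41,34.995): [(51.5037, 34.641) (57.4214, 24.571) (62.6892, 23.6766) (57.7725, 43) (56.6499, 43)]  |A|=109.6849
10. ⊥bis P9·P8 via (62.94,20.8): [(51.5037, 34.641) (57.4214, 24.571) (62.6892, 23.6766) (57.7725, 43) (56.6499, 43)]  |A|=109.6849
11. canonical 5-gon: [(51.5037, 34.641) (57.4214, 24.571) (62.6892, 23.6766) (57.7725, 43) (56.6499, 43)]
12. shoelace: 109.6849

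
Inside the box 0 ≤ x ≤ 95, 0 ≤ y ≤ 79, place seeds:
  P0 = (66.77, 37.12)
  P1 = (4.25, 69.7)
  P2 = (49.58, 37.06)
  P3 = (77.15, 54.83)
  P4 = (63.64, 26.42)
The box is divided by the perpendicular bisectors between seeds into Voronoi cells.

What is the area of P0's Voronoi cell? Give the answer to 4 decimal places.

Area of P0's cell: 546.3205

1. box [0,95]×[0,79]: [(0, 0) (95, 0) (95, 79) (0, 79)]
2. ⊥bis P0·P1 via (35.51,53.41): [(7.6773, 0) (95, 0) (95, 79) (48.8453, 79)]  |A|=5272.3561
3. ⊥bis P0·P2 via (58.175,37.09): [(58.3045, 0) (95, 0) (95, 79) (58.0287, 79)]  |A|=2909.8395
4. ⊥bis P0·P3 via (71.96,45.975): [(58.1157, 54.0893) (58.3045, 0) (95, 0) (95, 32.471)]  |A|=1591.2543
5. ⊥bis P0·P4 via (65.205,31.77): [(58.1157, 54.0893) (58.1864, 33.8231) (95, 23.0543) (95, 32.471)]  |A|=546.3205
6. canonical 4-gon: [(58.1157, 54.0893) (58.1864, 33.8231) (95, 23.0543) (95, 32.471)]
7. shoelace: 546.3205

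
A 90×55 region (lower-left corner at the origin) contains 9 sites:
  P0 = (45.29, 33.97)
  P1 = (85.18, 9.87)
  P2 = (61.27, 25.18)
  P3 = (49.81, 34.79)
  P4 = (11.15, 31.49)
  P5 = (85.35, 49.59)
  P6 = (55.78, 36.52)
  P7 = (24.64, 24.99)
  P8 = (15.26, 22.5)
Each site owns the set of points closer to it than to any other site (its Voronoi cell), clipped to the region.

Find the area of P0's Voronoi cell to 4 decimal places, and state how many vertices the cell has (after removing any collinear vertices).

Area of P0's cell: 569.7016 (5 vertices)

1. box [0,90]×[0,55]: [(0, 0) (90, 0) (90, 55) (0, 55)]
2. ⊥bis P0·P1 via (65.235,21.92): [(0, 0) (51.9918, 0) (85.2207, 55) (0, 55)]  |A|=3773.3421
3. ⊥bis P0·P2 via (53.28,29.575): [(0, 0) (37.0119, 0) (67.2653, 55) (0, 55)]  |A|=2867.6241
4. ⊥bis P0·P3 via (47.55,34.38): [(0, 0) (37.0119, 0) (49.6266, 22.9333) (43.8092, 55) (0, 55)]  |A|=2491.5431
5. ⊥bis P0·P4 via (28.22,32.73): [(30.5976, 0) (37.0119, 0) (49.6266, 22.9333) (43.8092, 55) (26.6023, 55)]  |A|=918.5476
6. ⊥bis P0·P5 via (65.32,41.78): [(30.5976, 0) (37.0119, 0) (49.6266, 22.9333) (43.8092, 55) (26.6023, 55)]  |A|=918.5476
7. ⊥bis P0·P6 via (50.535,35.245): [(30.5976, 0) (37.0119, 0) (49.6266, 22.9333) (43.8092, 55) (26.6023, 55)]  |A|=918.5476
8. ⊥bis P0·P7 via (34.965,29.48): [(27.1508, 47.4493) (43.0284, 10.9378) (49.6266, 22.9333) (43.8092, 55) (26.6023, 55)]  |A|=569.7016
9. ⊥bis P0·P8 via (30.275,28.235): [(27.1508, 47.4493) (43.0284, 10.9378) (49.6266, 22.9333) (43.8092, 55) (26.6023, 55)]  |A|=569.7016
10. canonical 5-gon: [(27.1508, 47.4493) (43.0284, 10.9378) (49.6266, 22.9333) (43.8092, 55) (26.6023, 55)]
11. shoelace: 569.7016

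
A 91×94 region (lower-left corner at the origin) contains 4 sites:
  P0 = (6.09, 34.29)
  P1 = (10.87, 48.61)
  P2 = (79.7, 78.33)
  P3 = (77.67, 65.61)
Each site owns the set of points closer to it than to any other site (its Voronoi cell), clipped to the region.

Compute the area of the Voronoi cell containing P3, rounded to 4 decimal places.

Area of P3's cell: 3019.0544

1. box [0,91]×[0,94]: [(0, 0) (91, 0) (91, 94) (0, 94)]
2. ⊥bis P3·P0 via (41.88,49.95): [(63.7357, 0) (91, 0) (91, 94) (22.6058, 94)]  |A|=4495.9467
3. ⊥bis P3·P1 via (44.27,57.11): [(51.9479, 26.9405) (63.7357, 0) (91, 0) (91, 94) (34.8818, 94)]  |A|=4084.335
4. ⊥bis P3·P2 via (78.685,71.97): [(38.8712, 78.3239) (51.9479, 26.9405) (63.7357, 0) (91, 0) (91, 70.0046)]  |A|=3019.0544
5. canonical 5-gon: [(38.8712, 78.3239) (51.9479, 26.9405) (63.7357, 0) (91, 0) (91, 70.0046)]
6. shoelace: 3019.0544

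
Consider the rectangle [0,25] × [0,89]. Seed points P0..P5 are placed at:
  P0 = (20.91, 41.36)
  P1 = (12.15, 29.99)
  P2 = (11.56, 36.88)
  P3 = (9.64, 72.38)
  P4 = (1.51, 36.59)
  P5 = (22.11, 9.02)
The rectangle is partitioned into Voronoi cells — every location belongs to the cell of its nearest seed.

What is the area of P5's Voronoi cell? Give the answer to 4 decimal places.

1. box [0,25]×[0,89]: [(0, 0) (25, 0) (25, 89) (0, 89)]
2. ⊥bis P5·P0 via (21.51,25.19): [(0, 24.3919) (0, 0) (25, 0) (25, 25.3195)]  |A|=621.3919
3. ⊥bis P5·P1 via (17.13,19.505): [(0, 11.3689) (0, 0) (25, 0) (25, 23.243)]  |A|=432.6479
4. ⊥bis P5·P2 via (16.835,22.95): [(0, 11.3689) (0, 0) (25, 0) (25, 23.243)]  |A|=432.6479
5. ⊥bis P5·P3 via (15.875,40.7): [(0, 11.3689) (0, 0) (25, 0) (25, 23.243)]  |A|=432.6479
6. ⊥bis P5·P4 via (11.81,22.805): [(0, 11.3689) (0, 0) (25, 0) (25, 23.243)]  |A|=432.6479
7. canonical 4-gon: [(0, 11.3689) (0, 0) (25, 0) (25, 23.243)]
8. shoelace: 432.6479

Area of P5's cell: 432.6479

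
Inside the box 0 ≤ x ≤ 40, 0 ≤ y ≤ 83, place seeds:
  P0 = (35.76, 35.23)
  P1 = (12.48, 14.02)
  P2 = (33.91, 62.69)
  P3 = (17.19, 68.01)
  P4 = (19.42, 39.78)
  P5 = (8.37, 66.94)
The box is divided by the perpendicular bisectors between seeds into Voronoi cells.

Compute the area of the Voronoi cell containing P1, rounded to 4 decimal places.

Area of P1's cell: 926.7548

1. box [0,40]×[0,83]: [(0, 0) (40, 0) (40, 83) (0, 83)]
2. ⊥bis P1·P0 via (24.12,24.625): [(0, 51.099) (0, 0) (40, 0) (40, 7.1952)]  |A|=1165.8837
3. ⊥bis P1·P2 via (23.195,38.355): [(3.8506, 46.8726) (0, 48.568) (0, 0) (40, 0) (40, 7.1952)]  |A|=1161.0108
4. ⊥bis P1·P3 via (14.835,41.015): [(8.6997, 41.5502) (0, 42.3092) (0, 0) (40, 0) (40, 7.1952)]  |A|=1127.6493
5. ⊥bis P1·P4 via (15.95,26.9): [(24.0307, 24.723) (0, 31.1971) (0, 0) (40, 0) (40, 7.1952)]  |A|=926.7548
6. ⊥bis P1·P5 via (10.425,40.48): [(24.0307, 24.723) (0, 31.1971) (0, 0) (40, 0) (40, 7.1952)]  |A|=926.7548
7. canonical 5-gon: [(24.0307, 24.723) (0, 31.1971) (0, 0) (40, 0) (40, 7.1952)]
8. shoelace: 926.7548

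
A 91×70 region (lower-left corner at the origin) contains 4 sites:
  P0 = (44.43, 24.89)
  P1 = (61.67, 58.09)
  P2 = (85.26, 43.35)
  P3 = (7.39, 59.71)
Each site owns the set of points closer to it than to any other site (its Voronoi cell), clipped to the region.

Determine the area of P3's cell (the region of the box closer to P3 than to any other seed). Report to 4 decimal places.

Area of P3's cell: 1275.0126

1. box [0,91]×[0,70]: [(0, 0) (91, 0) (91, 70) (0, 70)]
2. ⊥bis P3·P0 via (25.91,42.3): [(0, 14.7381) (51.9498, 70) (0, 70)]  |A|=1435.423
3. ⊥bis P3·P1 via (34.53,58.9): [(0, 14.7381) (34.301, 51.2259) (34.8613, 70) (0, 70)]  |A|=1275.0126
4. ⊥bis P3·P2 via (46.325,51.53): [(0, 14.7381) (34.301, 51.2259) (34.8613, 70) (0, 70)]  |A|=1275.0126
5. canonical 4-gon: [(0, 14.7381) (34.301, 51.2259) (34.8613, 70) (0, 70)]
6. shoelace: 1275.0126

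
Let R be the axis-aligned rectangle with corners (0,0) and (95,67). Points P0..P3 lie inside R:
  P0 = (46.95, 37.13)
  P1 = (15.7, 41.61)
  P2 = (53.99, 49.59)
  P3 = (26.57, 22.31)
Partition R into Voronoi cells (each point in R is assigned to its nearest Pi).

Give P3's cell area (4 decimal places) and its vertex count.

1. box [0,95]×[0,67]: [(0, 0) (95, 0) (95, 67) (0, 67)]
2. ⊥bis P3·P0 via (36.76,29.72): [(0, 0) (58.3719, 0) (9.6506, 67) (0, 67)]  |A|=2278.7535
3. ⊥bis P3·P1 via (21.135,31.96): [(0, 20.0565) (0, 0) (58.3719, 0) (31.0644, 37.5524)]  |A|=1407.5236
4. ⊥bis P3·P2 via (40.28,35.95): [(0, 20.0565) (0, 0) (58.3719, 0) (31.0644, 37.5524)]  |A|=1407.5236
5. canonical 4-gon: [(0, 20.0565) (0, 0) (58.3719, 0) (31.0644, 37.5524)]
6. shoelace: 1407.5236

Area of P3's cell: 1407.5236 (4 vertices)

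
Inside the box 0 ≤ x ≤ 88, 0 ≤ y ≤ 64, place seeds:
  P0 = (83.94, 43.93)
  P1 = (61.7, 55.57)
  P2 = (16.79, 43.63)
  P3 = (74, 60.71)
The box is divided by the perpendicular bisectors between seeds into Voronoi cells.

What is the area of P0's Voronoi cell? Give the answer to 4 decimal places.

1. box [0,88]×[0,64]: [(0, 0) (88, 0) (88, 64) (0, 64)]
2. ⊥bis P0·P1 via (72.82,49.75): [(46.7818, 0) (88, 0) (88, 64) (80.2782, 64)]  |A|=1566.0812
3. ⊥bis P0·P2 via (50.365,43.78): [(50.5286, 7.1589) (50.5606, 0) (88, 0) (88, 64) (80.2782, 64)]  |A|=1552.5551
4. ⊥bis P0·P3 via (78.97,52.32): [(72.006, 48.1947) (50.5286, 7.1589) (50.5606, 0) (88, 0) (88, 57.6691)]  |A|=1440.9043
5. canonical 5-gon: [(72.006, 48.1947) (50.5286, 7.1589) (50.5606, 0) (88, 0) (88, 57.6691)]
6. shoelace: 1440.9043

Area of P0's cell: 1440.9043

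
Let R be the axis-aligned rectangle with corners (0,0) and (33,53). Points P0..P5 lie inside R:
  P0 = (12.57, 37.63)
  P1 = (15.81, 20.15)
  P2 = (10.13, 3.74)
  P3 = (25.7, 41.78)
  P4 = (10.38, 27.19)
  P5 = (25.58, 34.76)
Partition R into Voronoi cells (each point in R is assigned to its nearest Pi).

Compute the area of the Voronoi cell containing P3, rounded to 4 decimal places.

1. box [0,33]×[0,53]: [(0, 0) (33, 0) (33, 53) (0, 53)]
2. ⊥bis P3·P0 via (19.135,39.705): [(31.6846, 0) (33, 0) (33, 53) (14.9328, 53)]  |A|=513.6386
3. ⊥bis P3·P1 via (20.755,30.965): [(22.0904, 30.3544) (33, 25.3662) (33, 53) (14.9328, 53)]  |A|=355.3073
4. ⊥bis P3·P2 via (17.915,22.76): [(22.0904, 30.3544) (33, 25.3662) (33, 53) (14.9328, 53)]  |A|=355.3073
5. ⊥bis P3·P4 via (18.04,34.485): [(22.0904, 30.3544) (33, 25.3662) (33, 53) (14.9328, 53)]  |A|=355.3073
6. ⊥bis P3·P5 via (25.64,38.27): [(19.5557, 38.374) (33, 38.1442) (33, 53) (14.9328, 53)]  |A|=231.9881
7. canonical 4-gon: [(19.5557, 38.374) (33, 38.1442) (33, 53) (14.9328, 53)]
8. shoelace: 231.9881

Area of P3's cell: 231.9881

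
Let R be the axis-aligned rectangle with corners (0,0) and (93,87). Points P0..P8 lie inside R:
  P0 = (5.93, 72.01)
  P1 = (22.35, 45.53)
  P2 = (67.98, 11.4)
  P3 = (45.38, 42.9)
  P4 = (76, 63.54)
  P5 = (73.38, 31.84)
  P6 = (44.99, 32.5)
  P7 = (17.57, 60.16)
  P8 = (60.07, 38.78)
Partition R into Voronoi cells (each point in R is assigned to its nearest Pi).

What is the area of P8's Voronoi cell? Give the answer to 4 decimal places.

Area of P8's cell: 405.5229

1. box [0,93]×[0,87]: [(0, 0) (93, 0) (93, 87) (0, 87)]
2. ⊥bis P8·P0 via (33,55.395): [(0, 1.6297) (0, 0) (93, 0) (93, 87) (52.3985, 87)]  |A|=5854.3634
3. ⊥bis P8·P1 via (41.21,42.155): [(47.9331, 79.7248) (33.6664, 0) (93, 0) (93, 87) (52.3985, 87)]  |A|=4473.2827
4. ⊥bis P8·P2 via (64.025,25.09): [(47.9331, 79.7248) (36.7459, 17.2092) (93, 33.4608) (93, 87) (52.3985, 87)]  |A|=3021.5889
5. ⊥bis P8·P3 via (52.725,40.84): [(46.9219, 20.149) (93, 33.4608) (93, 87) (65.6712, 87)]  |A|=2146.9718
6. ⊥bis P8·P4 via (68.035,51.16): [(57.5172, 57.9269) (46.9219, 20.149) (93, 33.4608) (93, 35.0981)]  |A|=828.8933
7. ⊥bis P8·P5 via (66.725,35.31): [(73.2425, 47.8096) (57.5172, 57.9269) (46.9219, 20.149) (60.9299, 24.1958)]  |A|=491.1082
8. ⊥bis P8·P6 via (52.53,35.64): [(73.2425, 47.8096) (57.5172, 57.9269) (51.775, 37.4529) (57.6861, 23.2587) (60.9299, 24.1958)]  |A|=405.5229
9. ⊥bis P8·P7 via (38.82,49.47): [(73.2425, 47.8096) (57.5172, 57.9269) (51.775, 37.4529) (57.6861, 23.2587) (60.9299, 24.1958)]  |A|=405.5229
10. canonical 5-gon: [(73.2425, 47.8096) (57.5172, 57.9269) (51.775, 37.4529) (57.6861, 23.2587) (60.9299, 24.1958)]
11. shoelace: 405.5229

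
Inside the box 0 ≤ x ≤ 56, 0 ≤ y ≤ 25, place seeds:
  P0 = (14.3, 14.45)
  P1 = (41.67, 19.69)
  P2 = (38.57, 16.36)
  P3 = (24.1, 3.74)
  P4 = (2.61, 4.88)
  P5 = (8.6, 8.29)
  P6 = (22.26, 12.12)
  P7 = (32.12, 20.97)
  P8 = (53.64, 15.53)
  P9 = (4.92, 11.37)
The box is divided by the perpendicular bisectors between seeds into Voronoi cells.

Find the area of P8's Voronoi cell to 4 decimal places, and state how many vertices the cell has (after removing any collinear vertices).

1. box [0,56]×[0,25]: [(0, 0) (56, 0) (56, 25) (0, 25)]
2. ⊥bis P8·P0 via (33.97,14.99): [(34.3815, 0) (56, 0) (56, 25) (33.6952, 25)]  |A|=549.0411
3. ⊥bis P8·P1 via (47.655,17.61): [(41.5349, 0) (56, 0) (56, 25) (50.2233, 25)]  |A|=253.0227
4. ⊥bis P8·P2 via (46.105,15.945): [(45.9221, 12.6237) (45.2268, 0) (56, 0) (56, 25) (50.2233, 25)]  |A|=229.7199
5. ⊥bis P8·P3 via (38.87,9.635): [(45.9221, 12.6237) (45.2268, 0) (56, 0) (56, 25) (50.2233, 25)]  |A|=229.7199
6. ⊥bis P8·P4 via (28.125,10.205): [(45.9221, 12.6237) (45.2268, 0) (56, 0) (56, 25) (50.2233, 25)]  |A|=229.7199
7. ⊥bis P8·P5 via (31.12,11.91): [(45.9221, 12.6237) (45.2268, 0) (56, 0) (56, 25) (50.2233, 25)]  |A|=229.7199
8. ⊥bis P8·P6 via (37.95,13.825): [(45.9221, 12.6237) (45.2268, 0) (56, 0) (56, 25) (50.2233, 25)]  |A|=229.7199
9. ⊥bis P8·P7 via (42.88,18.25): [(45.9221, 12.6237) (45.2268, 0) (56, 0) (56, 25) (50.2233, 25)]  |A|=229.7199
10. ⊥bis P8·P9 via (29.28,13.45): [(45.9221, 12.6237) (45.2268, 0) (56, 0) (56, 25) (50.2233, 25)]  |A|=229.7199
11. canonical 5-gon: [(45.9221, 12.6237) (45.2268, 0) (56, 0) (56, 25) (50.2233, 25)]
12. shoelace: 229.7199

Area of P8's cell: 229.7199 (5 vertices)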